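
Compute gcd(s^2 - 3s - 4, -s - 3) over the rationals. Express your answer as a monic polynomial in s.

Euclidean algorithm in ℚ[s]:
  s^2 - 3s - 4 = (-s + 6)(-s - 3) + (14)
  -s - 3 = (-(1/14)s - 3/14)(14) + (0)
The last nonzero remainder is the constant 14, so the polynomials are coprime and gcd = 1.

1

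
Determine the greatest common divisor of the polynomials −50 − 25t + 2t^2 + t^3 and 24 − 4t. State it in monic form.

Apply the Euclidean algorithm:
  t^3 + 2t^2 − 25t − 50 = (−(1/4)t^2 − 2t − 23/4)(−4t + 24) + (88)
  −4t + 24 = (−(1/22)t + 3/11)(88) + (0)
The last nonzero remainder is the constant 88, so the polynomials are coprime and gcd = 1.

1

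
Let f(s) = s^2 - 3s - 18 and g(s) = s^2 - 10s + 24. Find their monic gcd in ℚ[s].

Apply the Euclidean algorithm:
  s^2 - 3s - 18 = (s^2 - 10s + 24) + (7s - 42)
  s^2 - 10s + 24 = ((1/7)s - 4/7)(7s - 42) + (0)
Last nonzero remainder: 7s - 42. Dividing through by 7 gives the monic gcd s - 6.

s - 6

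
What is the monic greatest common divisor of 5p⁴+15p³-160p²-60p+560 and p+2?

Euclidean algorithm in ℚ[p]:
  5p⁴+15p³-160p²-60p+560 = (5p³+5p²-170p+280)(p+2) + (0)
The last nonzero remainder p+2 is already monic.

p+2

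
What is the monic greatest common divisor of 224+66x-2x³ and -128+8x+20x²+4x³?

16+7x+x²

Repeated division with remainder:
  -2x³+66x+224 = (-1/2)(4x³+20x²+8x-128) + (10x²+70x+160)
  4x³+20x²+8x-128 = ((2/5)x-4/5)(10x²+70x+160) + (0)
Last nonzero remainder: 10x²+70x+160. Dividing through by 10 gives the monic gcd x²+7x+16.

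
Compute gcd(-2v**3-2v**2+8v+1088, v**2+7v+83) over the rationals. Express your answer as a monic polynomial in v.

Apply the Euclidean algorithm:
  -2v**3-2v**2+8v+1088 = (-2v+12)(v**2+7v+83) + (90v+92)
  v**2+7v+83 = ((1/90)v+269/4050)(90v+92) + (155701/2025)
  90v+92 = ((182250/155701)v+186300/155701)(155701/2025) + (0)
The last nonzero remainder is the constant 155701/2025, so the polynomials are coprime and gcd = 1.

1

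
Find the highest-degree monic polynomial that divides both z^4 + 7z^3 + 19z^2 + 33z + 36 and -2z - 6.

z + 3

Repeated division with remainder:
  z^4 + 7z^3 + 19z^2 + 33z + 36 = (-(1/2)z^3 - 2z^2 - (7/2)z - 6)(-2z - 6) + (0)
Last nonzero remainder: -2z - 6. Dividing through by -2 gives the monic gcd z + 3.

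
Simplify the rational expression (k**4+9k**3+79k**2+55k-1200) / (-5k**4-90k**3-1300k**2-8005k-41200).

Apply the Euclidean algorithm:
  k**4+9k**3+79k**2+55k-1200 = (-1/5)(-5k**4-90k**3-1300k**2-8005k-41200) + (-9k**3-181k**2-1546k-9440)
  -5k**4-90k**3-1300k**2-8005k-41200 = ((5/9)k-95/81)(-9k**3-181k**2-1546k-9440) + (-(52925/81)k**2-(370475/81)k-4234000/81)
  -9k**3-181k**2-1546k-9440 = ((729/52925)k+9558/52925)(-(52925/81)k**2-(370475/81)k-4234000/81) + (0)
Last nonzero remainder: -(52925/81)k**2-(370475/81)k-4234000/81. Dividing through by -52925/81 gives the monic gcd k**2+7k+80.
Cancel k**2+7k+80 from numerator and denominator to get the reduced form.

(-k**2-2k+15)/(5k**2+55k+515)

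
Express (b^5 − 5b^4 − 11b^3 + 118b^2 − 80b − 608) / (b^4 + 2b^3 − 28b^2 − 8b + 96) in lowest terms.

(b^3 − 3b^2 − 9b + 76)/(b^2 + 4b − 12)

By polynomial division,
  b^5 − 5b^4 − 11b^3 + 118b^2 − 80b − 608 = (b − 7)(b^4 + 2b^3 − 28b^2 − 8b + 96) + (31b^3 − 70b^2 − 232b + 64)
  b^4 + 2b^3 − 28b^2 − 8b + 96 = ((1/31)b + 132/961)(31b^3 − 70b^2 − 232b + 64) + (−(10476/961)b^2 + (20952/961)b + 83808/961)
  31b^3 − 70b^2 − 232b + 64 = (−(29791/10476)b + 1922/2619)(−(10476/961)b^2 + (20952/961)b + 83808/961) + (0)
Last nonzero remainder: −(10476/961)b^2 + (20952/961)b + 83808/961. Dividing through by −10476/961 gives the monic gcd b^2 − 2b − 8.
Cancel b^2 − 2b − 8 from numerator and denominator to get the reduced form.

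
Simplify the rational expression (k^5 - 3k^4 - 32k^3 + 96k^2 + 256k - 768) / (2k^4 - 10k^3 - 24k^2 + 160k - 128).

Apply the Euclidean algorithm:
  k^5 - 3k^4 - 32k^3 + 96k^2 + 256k - 768 = ((1/2)k + 1)(2k^4 - 10k^3 - 24k^2 + 160k - 128) + (-10k^3 + 40k^2 + 160k - 640)
  2k^4 - 10k^3 - 24k^2 + 160k - 128 = (-(1/5)k + 1/5)(-10k^3 + 40k^2 + 160k - 640) + (0)
Last nonzero remainder: -10k^3 + 40k^2 + 160k - 640. Dividing through by -10 gives the monic gcd k^3 - 4k^2 - 16k + 64.
Cancel k^3 - 4k^2 - 16k + 64 from numerator and denominator to get the reduced form.

(k^2 + k - 12)/(2k - 2)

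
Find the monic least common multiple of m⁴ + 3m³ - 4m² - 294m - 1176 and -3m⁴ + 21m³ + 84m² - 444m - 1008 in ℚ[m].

m⁶ - m⁵ - 28m⁴ - 314m³ + 48m² + 8232m + 14112

Apply the Euclidean algorithm:
  m⁴ + 3m³ - 4m² - 294m - 1176 = (-1/3)(-3m⁴ + 21m³ + 84m² - 444m - 1008) + (10m³ + 24m² - 442m - 1512)
  -3m⁴ + 21m³ + 84m² - 444m - 1008 = (-(3/10)m + 141/50)(10m³ + 24m² - 442m - 1512) + (-(2907/25)m² + (8721/25)m + 81396/25)
  10m³ + 24m² - 442m - 1512 = (-(250/2907)m - 150/323)(-(2907/25)m² + (8721/25)m + 81396/25) + (0)
Last nonzero remainder: -(2907/25)m² + (8721/25)m + 81396/25. Dividing through by -2907/25 gives the monic gcd m² - 3m - 28.
Then lcm(f, g) = f·g / gcd(f, g); expanding and making the result monic gives the answer.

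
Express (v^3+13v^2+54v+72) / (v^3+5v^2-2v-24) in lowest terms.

Repeated division with remainder:
  v^3+13v^2+54v+72 = (v^3+5v^2-2v-24) + (8v^2+56v+96)
  v^3+5v^2-2v-24 = ((1/8)v-1/4)(8v^2+56v+96) + (0)
Last nonzero remainder: 8v^2+56v+96. Dividing through by 8 gives the monic gcd v^2+7v+12.
Cancel v^2+7v+12 from numerator and denominator to get the reduced form.

(v+6)/(v-2)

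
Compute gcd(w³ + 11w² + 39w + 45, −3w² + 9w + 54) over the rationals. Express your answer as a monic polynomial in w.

Repeated division with remainder:
  w³ + 11w² + 39w + 45 = (−(1/3)w − 14/3)(−3w² + 9w + 54) + (99w + 297)
  −3w² + 9w + 54 = (−(1/33)w + 2/11)(99w + 297) + (0)
Last nonzero remainder: 99w + 297. Dividing through by 99 gives the monic gcd w + 3.

w + 3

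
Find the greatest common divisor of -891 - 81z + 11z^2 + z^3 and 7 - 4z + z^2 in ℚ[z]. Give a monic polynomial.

Euclidean algorithm in ℚ[z]:
  z^3 + 11z^2 - 81z - 891 = (z + 15)(z^2 - 4z + 7) + (-28z - 996)
  z^2 - 4z + 7 = (-(1/28)z + 277/196)(-28z - 996) + (69316/49)
  -28z - 996 = (-(343/17329)z - 12201/17329)(69316/49) + (0)
The last nonzero remainder is the constant 69316/49, so the polynomials are coprime and gcd = 1.

1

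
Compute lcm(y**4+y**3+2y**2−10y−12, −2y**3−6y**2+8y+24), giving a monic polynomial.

y**6+6y**5+13y**4+6y**3−50y**2−120y−72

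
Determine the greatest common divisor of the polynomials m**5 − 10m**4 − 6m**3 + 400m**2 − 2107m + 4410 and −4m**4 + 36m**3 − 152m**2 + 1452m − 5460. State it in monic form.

Euclidean algorithm in ℚ[m]:
  m**5 − 10m**4 − 6m**3 + 400m**2 − 2107m + 4410 = (−(1/4)m + 1/4)(−4m**4 + 36m**3 − 152m**2 + 1452m − 5460) + (−53m**3 + 801m**2 − 3835m + 5775)
  −4m**4 + 36m**3 − 152m**2 + 1452m − 5460 = ((4/53)m + 1296/2809)(−53m**3 + 801m**2 − 3835m + 5775) + (−(652044/2809)m**2 + (7824528/2809)m − 22821540/2809)
  −53m**3 + 801m**2 − 3835m + 5775 = ((148877/652044)m − 154495/217348)(−(652044/2809)m**2 + (7824528/2809)m − 22821540/2809) + (0)
Last nonzero remainder: −(652044/2809)m**2 + (7824528/2809)m − 22821540/2809. Dividing through by −652044/2809 gives the monic gcd m**2 − 12m + 35.

m**2 − 12m + 35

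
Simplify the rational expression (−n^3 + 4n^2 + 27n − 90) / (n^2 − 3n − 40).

Euclidean algorithm in ℚ[n]:
  −n^3 + 4n^2 + 27n − 90 = (−n + 1)(n^2 − 3n − 40) + (−10n − 50)
  n^2 − 3n − 40 = (−(1/10)n + 4/5)(−10n − 50) + (0)
Last nonzero remainder: −10n − 50. Dividing through by −10 gives the monic gcd n + 5.
Cancel n + 5 from numerator and denominator to get the reduced form.

(−n^2 + 9n − 18)/(n − 8)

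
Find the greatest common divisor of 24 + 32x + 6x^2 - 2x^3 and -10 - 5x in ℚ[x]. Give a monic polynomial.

Repeated division with remainder:
  -2x^3 + 6x^2 + 32x + 24 = ((2/5)x^2 - 2x - 12/5)(-5x - 10) + (0)
Last nonzero remainder: -5x - 10. Dividing through by -5 gives the monic gcd x + 2.

2 + x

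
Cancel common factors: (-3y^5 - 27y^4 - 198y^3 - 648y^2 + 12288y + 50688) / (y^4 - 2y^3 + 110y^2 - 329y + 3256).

(-3y^3 - 18y^2 + 120y + 576)/(y^2 - 5y + 37)

Repeated division with remainder:
  -3y^5 - 27y^4 - 198y^3 - 648y^2 + 12288y + 50688 = (-3y - 33)(y^4 - 2y^3 + 110y^2 - 329y + 3256) + (66y^3 + 1995y^2 + 11199y + 158136)
  y^4 - 2y^3 + 110y^2 - 329y + 3256 = ((1/66)y - 709/1452)(66y^3 + 1995y^2 + 11199y + 158136) + ((442599/484)y^2 + (1327797/484)y + 885198/11)
  66y^3 + 1995y^2 + 11199y + 158136 = ((10648/147533)y + 289916/147533)((442599/484)y^2 + (1327797/484)y + 885198/11) + (0)
Last nonzero remainder: (442599/484)y^2 + (1327797/484)y + 885198/11. Dividing through by 442599/484 gives the monic gcd y^2 + 3y + 88.
Cancel y^2 + 3y + 88 from numerator and denominator to get the reduced form.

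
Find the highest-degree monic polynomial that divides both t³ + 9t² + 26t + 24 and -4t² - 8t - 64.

1

Apply the Euclidean algorithm:
  t³ + 9t² + 26t + 24 = (-(1/4)t - 7/4)(-4t² - 8t - 64) + (-4t - 88)
  -4t² - 8t - 64 = (t - 20)(-4t - 88) + (-1824)
  -4t - 88 = ((1/456)t + 11/228)(-1824) + (0)
The last nonzero remainder is the constant -1824, so the polynomials are coprime and gcd = 1.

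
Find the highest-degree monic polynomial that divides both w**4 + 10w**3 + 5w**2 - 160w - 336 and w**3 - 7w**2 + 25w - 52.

w - 4

Apply the Euclidean algorithm:
  w**4 + 10w**3 + 5w**2 - 160w - 336 = (w + 17)(w**3 - 7w**2 + 25w - 52) + (99w**2 - 533w + 548)
  w**3 - 7w**2 + 25w - 52 = ((1/99)w - 160/9801)(99w**2 - 533w + 548) + ((105493/9801)w - 421972/9801)
  99w**2 - 533w + 548 = ((970299/105493)w - 1342737/105493)((105493/9801)w - 421972/9801) + (0)
Last nonzero remainder: (105493/9801)w - 421972/9801. Dividing through by 105493/9801 gives the monic gcd w - 4.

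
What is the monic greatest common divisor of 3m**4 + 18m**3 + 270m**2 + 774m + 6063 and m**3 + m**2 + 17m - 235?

m**2 + 6m + 47

Euclidean algorithm in ℚ[m]:
  3m**4 + 18m**3 + 270m**2 + 774m + 6063 = (3m + 15)(m**3 + m**2 + 17m - 235) + (204m**2 + 1224m + 9588)
  m**3 + m**2 + 17m - 235 = ((1/204)m - 5/204)(204m**2 + 1224m + 9588) + (0)
Last nonzero remainder: 204m**2 + 1224m + 9588. Dividing through by 204 gives the monic gcd m**2 + 6m + 47.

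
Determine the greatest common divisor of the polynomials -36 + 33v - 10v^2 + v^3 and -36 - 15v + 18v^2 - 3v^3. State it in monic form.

By polynomial division,
  v^3 - 10v^2 + 33v - 36 = (-1/3)(-3v^3 + 18v^2 - 15v - 36) + (-4v^2 + 28v - 48)
  -3v^3 + 18v^2 - 15v - 36 = ((3/4)v + 3/4)(-4v^2 + 28v - 48) + (0)
Last nonzero remainder: -4v^2 + 28v - 48. Dividing through by -4 gives the monic gcd v^2 - 7v + 12.

12 - 7v + v^2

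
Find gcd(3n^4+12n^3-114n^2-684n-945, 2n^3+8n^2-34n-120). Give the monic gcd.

n^2+8n+15

Euclidean algorithm in ℚ[n]:
  3n^4+12n^3-114n^2-684n-945 = ((3/2)n)(2n^3+8n^2-34n-120) + (-63n^2-504n-945)
  2n^3+8n^2-34n-120 = (-(2/63)n+8/63)(-63n^2-504n-945) + (0)
Last nonzero remainder: -63n^2-504n-945. Dividing through by -63 gives the monic gcd n^2+8n+15.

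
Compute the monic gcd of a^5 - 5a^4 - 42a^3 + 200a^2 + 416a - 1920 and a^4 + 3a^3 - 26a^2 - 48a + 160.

a^3 + 5a^2 - 16a - 80

Apply the Euclidean algorithm:
  a^5 - 5a^4 - 42a^3 + 200a^2 + 416a - 1920 = (a - 8)(a^4 + 3a^3 - 26a^2 - 48a + 160) + (8a^3 + 40a^2 - 128a - 640)
  a^4 + 3a^3 - 26a^2 - 48a + 160 = ((1/8)a - 1/4)(8a^3 + 40a^2 - 128a - 640) + (0)
Last nonzero remainder: 8a^3 + 40a^2 - 128a - 640. Dividing through by 8 gives the monic gcd a^3 + 5a^2 - 16a - 80.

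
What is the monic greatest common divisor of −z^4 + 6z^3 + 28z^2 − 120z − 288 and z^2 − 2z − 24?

z^2 − 2z − 24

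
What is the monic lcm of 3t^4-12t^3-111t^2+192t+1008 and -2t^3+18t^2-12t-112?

t^5-2t^4-45t^3-10t^2+464t+672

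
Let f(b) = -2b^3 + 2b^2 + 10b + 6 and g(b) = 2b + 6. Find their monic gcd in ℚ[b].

Euclidean algorithm in ℚ[b]:
  -2b^3 + 2b^2 + 10b + 6 = (-b^2 + 4b - 7)(2b + 6) + (48)
  2b + 6 = ((1/24)b + 1/8)(48) + (0)
The last nonzero remainder is the constant 48, so the polynomials are coprime and gcd = 1.

1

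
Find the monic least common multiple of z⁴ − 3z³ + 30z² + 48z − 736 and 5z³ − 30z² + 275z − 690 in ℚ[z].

z⁵ − 6z⁴ + 39z³ − 42z² − 880z + 2208

Repeated division with remainder:
  z⁴ − 3z³ + 30z² + 48z − 736 = ((1/5)z + 3/5)(5z³ − 30z² + 275z − 690) + (−7z² + 21z − 322)
  5z³ − 30z² + 275z − 690 = (−(5/7)z + 15/7)(−7z² + 21z − 322) + (0)
Last nonzero remainder: −7z² + 21z − 322. Dividing through by −7 gives the monic gcd z² − 3z + 46.
Then lcm(f, g) = f·g / gcd(f, g); expanding and making the result monic gives the answer.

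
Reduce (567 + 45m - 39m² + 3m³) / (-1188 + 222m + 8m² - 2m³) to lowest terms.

Apply the Euclidean algorithm:
  3m³ - 39m² + 45m + 567 = (-3/2)(-2m³ + 8m² + 222m - 1188) + (-27m² + 378m - 1215)
  -2m³ + 8m² + 222m - 1188 = ((2/27)m + 20/27)(-27m² + 378m - 1215) + (32m - 288)
  -27m² + 378m - 1215 = (-(27/32)m + 135/32)(32m - 288) + (0)
Last nonzero remainder: 32m - 288. Dividing through by 32 gives the monic gcd m - 9.
Cancel m - 9 from numerator and denominator to get the reduced form.

(63 + 12m - 3m²)/(-132 + 10m + 2m²)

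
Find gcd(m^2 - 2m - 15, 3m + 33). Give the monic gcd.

1

Apply the Euclidean algorithm:
  m^2 - 2m - 15 = ((1/3)m - 13/3)(3m + 33) + (128)
  3m + 33 = ((3/128)m + 33/128)(128) + (0)
The last nonzero remainder is the constant 128, so the polynomials are coprime and gcd = 1.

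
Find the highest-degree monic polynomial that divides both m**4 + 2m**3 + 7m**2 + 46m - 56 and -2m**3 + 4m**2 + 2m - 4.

Repeated division with remainder:
  m**4 + 2m**3 + 7m**2 + 46m - 56 = (-(1/2)m - 2)(-2m**3 + 4m**2 + 2m - 4) + (16m**2 + 48m - 64)
  -2m**3 + 4m**2 + 2m - 4 = (-(1/8)m + 5/8)(16m**2 + 48m - 64) + (-36m + 36)
  16m**2 + 48m - 64 = (-(4/9)m - 16/9)(-36m + 36) + (0)
Last nonzero remainder: -36m + 36. Dividing through by -36 gives the monic gcd m - 1.

m - 1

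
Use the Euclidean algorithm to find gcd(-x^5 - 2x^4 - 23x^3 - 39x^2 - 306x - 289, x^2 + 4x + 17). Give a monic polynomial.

Euclidean algorithm in ℚ[x]:
  -x^5 - 2x^4 - 23x^3 - 39x^2 - 306x - 289 = (-x^3 + 2x^2 - 14x - 17)(x^2 + 4x + 17) + (0)
The last nonzero remainder x^2 + 4x + 17 is already monic.

x^2 + 4x + 17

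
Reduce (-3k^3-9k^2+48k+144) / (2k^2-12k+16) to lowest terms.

(-3k^2-21k-36)/(2k-4)

Euclidean algorithm in ℚ[k]:
  -3k^3-9k^2+48k+144 = (-(3/2)k-27/2)(2k^2-12k+16) + (-90k+360)
  2k^2-12k+16 = (-(1/45)k+2/45)(-90k+360) + (0)
Last nonzero remainder: -90k+360. Dividing through by -90 gives the monic gcd k-4.
Cancel k-4 from numerator and denominator to get the reduced form.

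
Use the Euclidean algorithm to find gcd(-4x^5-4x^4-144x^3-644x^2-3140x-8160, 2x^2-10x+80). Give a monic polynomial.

By polynomial division,
  -4x^5-4x^4-144x^3-644x^2-3140x-8160 = (-2x^3-12x^2-52x-102)(2x^2-10x+80) + (0)
Last nonzero remainder: 2x^2-10x+80. Dividing through by 2 gives the monic gcd x^2-5x+40.

x^2-5x+40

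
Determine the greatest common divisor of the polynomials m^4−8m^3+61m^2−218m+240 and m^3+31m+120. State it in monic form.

Apply the Euclidean algorithm:
  m^4−8m^3+61m^2−218m+240 = (m−8)(m^3+31m+120) + (30m^2−90m+1200)
  m^3+31m+120 = ((1/30)m+1/10)(30m^2−90m+1200) + (0)
Last nonzero remainder: 30m^2−90m+1200. Dividing through by 30 gives the monic gcd m^2−3m+40.

m^2−3m+40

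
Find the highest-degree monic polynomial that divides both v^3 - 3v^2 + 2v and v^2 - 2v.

By polynomial division,
  v^3 - 3v^2 + 2v = (v - 1)(v^2 - 2v) + (0)
The last nonzero remainder v^2 - 2v is already monic.

v^2 - 2v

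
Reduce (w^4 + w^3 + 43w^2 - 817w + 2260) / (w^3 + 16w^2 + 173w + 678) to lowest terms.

(w^2 - 9w + 20)/(w + 6)

Euclidean algorithm in ℚ[w]:
  w^4 + w^3 + 43w^2 - 817w + 2260 = (w - 15)(w^3 + 16w^2 + 173w + 678) + (110w^2 + 1100w + 12430)
  w^3 + 16w^2 + 173w + 678 = ((1/110)w + 3/55)(110w^2 + 1100w + 12430) + (0)
Last nonzero remainder: 110w^2 + 1100w + 12430. Dividing through by 110 gives the monic gcd w^2 + 10w + 113.
Cancel w^2 + 10w + 113 from numerator and denominator to get the reduced form.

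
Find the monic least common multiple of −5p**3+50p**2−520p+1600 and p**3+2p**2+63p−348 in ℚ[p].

p**5−4p**4+131p**3−566p**2+7128p−27840

Apply the Euclidean algorithm:
  −5p**3+50p**2−520p+1600 = (−5)(p**3+2p**2+63p−348) + (60p**2−205p−140)
  p**3+2p**2+63p−348 = ((1/60)p+13/144)(60p**2−205p−140) + ((12073/144)p−12073/36)
  60p**2−205p−140 = ((8640/12073)p+5040/12073)((12073/144)p−12073/36) + (0)
Last nonzero remainder: (12073/144)p−12073/36. Dividing through by 12073/144 gives the monic gcd p−4.
Then lcm(f, g) = f·g / gcd(f, g); expanding and making the result monic gives the answer.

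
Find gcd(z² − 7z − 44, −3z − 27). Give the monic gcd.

1

By polynomial division,
  z² − 7z − 44 = (−(1/3)z + 16/3)(−3z − 27) + (100)
  −3z − 27 = (−(3/100)z − 27/100)(100) + (0)
The last nonzero remainder is the constant 100, so the polynomials are coprime and gcd = 1.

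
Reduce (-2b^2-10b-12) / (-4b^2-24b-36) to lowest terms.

(b+2)/(2b+6)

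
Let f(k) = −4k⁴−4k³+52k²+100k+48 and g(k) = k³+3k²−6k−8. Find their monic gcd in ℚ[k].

k+1

By polynomial division,
  −4k⁴−4k³+52k²+100k+48 = (−4k+8)(k³+3k²−6k−8) + (4k²+116k+112)
  k³+3k²−6k−8 = ((1/4)k−13/2)(4k²+116k+112) + (720k+720)
  4k²+116k+112 = ((1/180)k+7/45)(720k+720) + (0)
Last nonzero remainder: 720k+720. Dividing through by 720 gives the monic gcd k+1.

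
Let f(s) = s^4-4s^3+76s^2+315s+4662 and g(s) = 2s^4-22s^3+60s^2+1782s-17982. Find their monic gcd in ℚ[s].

s^2-11s+111

Euclidean algorithm in ℚ[s]:
  s^4-4s^3+76s^2+315s+4662 = (1/2)(2s^4-22s^3+60s^2+1782s-17982) + (7s^3+46s^2-576s+13653)
  2s^4-22s^3+60s^2+1782s-17982 = ((2/7)s-246/49)(7s^3+46s^2-576s+13653) + ((22320/49)s^2-(245520/49)s+2477520/49)
  7s^3+46s^2-576s+13653 = ((343/22320)s+2009/7440)((22320/49)s^2-(245520/49)s+2477520/49) + (0)
Last nonzero remainder: (22320/49)s^2-(245520/49)s+2477520/49. Dividing through by 22320/49 gives the monic gcd s^2-11s+111.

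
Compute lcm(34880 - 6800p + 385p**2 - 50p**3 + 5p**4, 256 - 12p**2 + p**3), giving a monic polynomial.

27904 + 1536p - 1052p**2 + 37p**3 - 6p**4 + p**5

Apply the Euclidean algorithm:
  5p**4 - 50p**3 + 385p**2 - 6800p + 34880 = (5p + 10)(p**3 - 12p**2 + 256) + (505p**2 - 8080p + 32320)
  p**3 - 12p**2 + 256 = ((1/505)p + 4/505)(505p**2 - 8080p + 32320) + (0)
Last nonzero remainder: 505p**2 - 8080p + 32320. Dividing through by 505 gives the monic gcd p**2 - 16p + 64.
Then lcm(f, g) = f·g / gcd(f, g); expanding and making the result monic gives the answer.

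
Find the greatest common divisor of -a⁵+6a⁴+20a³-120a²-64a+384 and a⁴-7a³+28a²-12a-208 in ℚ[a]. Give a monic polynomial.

Repeated division with remainder:
  -a⁵+6a⁴+20a³-120a²-64a+384 = (-a-1)(a⁴-7a³+28a²-12a-208) + (41a³-104a²-284a+176)
  a⁴-7a³+28a²-12a-208 = ((1/41)a-183/1681)(41a³-104a²-284a+176) + ((39680/1681)a²-(79360/1681)a-317440/1681)
  41a³-104a²-284a+176 = ((68921/39680)a-18491/19840)((39680/1681)a²-(79360/1681)a-317440/1681) + (0)
Last nonzero remainder: (39680/1681)a²-(79360/1681)a-317440/1681. Dividing through by 39680/1681 gives the monic gcd a²-2a-8.

a²-2a-8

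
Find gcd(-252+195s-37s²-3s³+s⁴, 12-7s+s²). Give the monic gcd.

By polynomial division,
  s⁴-3s³-37s²+195s-252 = (s²+4s-21)(s²-7s+12) + (0)
The last nonzero remainder s²-7s+12 is already monic.

12-7s+s²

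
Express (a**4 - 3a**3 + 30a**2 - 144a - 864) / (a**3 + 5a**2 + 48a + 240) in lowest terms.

(a**2 - 3a - 18)/(a + 5)

By polynomial division,
  a**4 - 3a**3 + 30a**2 - 144a - 864 = (a - 8)(a**3 + 5a**2 + 48a + 240) + (22a**2 + 1056)
  a**3 + 5a**2 + 48a + 240 = ((1/22)a + 5/22)(22a**2 + 1056) + (0)
Last nonzero remainder: 22a**2 + 1056. Dividing through by 22 gives the monic gcd a**2 + 48.
Cancel a**2 + 48 from numerator and denominator to get the reduced form.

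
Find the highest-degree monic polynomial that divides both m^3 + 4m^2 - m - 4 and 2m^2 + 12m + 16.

m + 4

Euclidean algorithm in ℚ[m]:
  m^3 + 4m^2 - m - 4 = ((1/2)m - 1)(2m^2 + 12m + 16) + (3m + 12)
  2m^2 + 12m + 16 = ((2/3)m + 4/3)(3m + 12) + (0)
Last nonzero remainder: 3m + 12. Dividing through by 3 gives the monic gcd m + 4.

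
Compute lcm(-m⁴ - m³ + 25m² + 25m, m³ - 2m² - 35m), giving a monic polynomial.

m⁵ - 6m⁴ - 32m³ + 150m² + 175m

Euclidean algorithm in ℚ[m]:
  -m⁴ - m³ + 25m² + 25m = (-m - 3)(m³ - 2m² - 35m) + (-16m² - 80m)
  m³ - 2m² - 35m = (-(1/16)m + 7/16)(-16m² - 80m) + (0)
Last nonzero remainder: -16m² - 80m. Dividing through by -16 gives the monic gcd m² + 5m.
Then lcm(f, g) = f·g / gcd(f, g); expanding and making the result monic gives the answer.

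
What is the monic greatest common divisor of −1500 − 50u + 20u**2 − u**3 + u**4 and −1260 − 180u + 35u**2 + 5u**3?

−6 + u

Euclidean algorithm in ℚ[u]:
  u**4 − u**3 + 20u**2 − 50u − 1500 = ((1/5)u − 8/5)(5u**3 + 35u**2 − 180u − 1260) + (112u**2 − 86u − 3516)
  5u**3 + 35u**2 − 180u − 1260 = ((5/112)u + 2175/6272)(112u**2 − 86u − 3516) + ((21285/3136)u − 63855/1568)
  112u**2 − 86u − 3516 = ((351232/21285)u + 1837696/21285)((21285/3136)u − 63855/1568) + (0)
Last nonzero remainder: (21285/3136)u − 63855/1568. Dividing through by 21285/3136 gives the monic gcd u − 6.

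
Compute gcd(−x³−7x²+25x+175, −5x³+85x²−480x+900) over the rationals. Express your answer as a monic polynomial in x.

x−5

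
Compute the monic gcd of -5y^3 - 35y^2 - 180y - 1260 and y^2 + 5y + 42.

1

By polynomial division,
  -5y^3 - 35y^2 - 180y - 1260 = (-5y - 10)(y^2 + 5y + 42) + (80y - 840)
  y^2 + 5y + 42 = ((1/80)y + 31/160)(80y - 840) + (819/4)
  80y - 840 = ((320/819)y - 160/39)(819/4) + (0)
The last nonzero remainder is the constant 819/4, so the polynomials are coprime and gcd = 1.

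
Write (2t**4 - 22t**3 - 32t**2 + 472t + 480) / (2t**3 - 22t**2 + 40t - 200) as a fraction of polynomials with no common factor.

By polynomial division,
  2t**4 - 22t**3 - 32t**2 + 472t + 480 = (t)(2t**3 - 22t**2 + 40t - 200) + (-72t**2 + 672t + 480)
  2t**3 - 22t**2 + 40t - 200 = (-(1/36)t + 5/108)(-72t**2 + 672t + 480) + ((200/9)t - 2000/9)
  -72t**2 + 672t + 480 = (-(81/25)t - 54/25)((200/9)t - 2000/9) + (0)
Last nonzero remainder: (200/9)t - 2000/9. Dividing through by 200/9 gives the monic gcd t - 10.
Cancel t - 10 from numerator and denominator to get the reduced form.

(t**3 - t**2 - 26t - 24)/(t**2 - t + 10)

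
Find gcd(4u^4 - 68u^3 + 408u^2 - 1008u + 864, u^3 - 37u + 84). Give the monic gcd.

Euclidean algorithm in ℚ[u]:
  4u^4 - 68u^3 + 408u^2 - 1008u + 864 = (4u - 68)(u^3 - 37u + 84) + (556u^2 - 3860u + 6576)
  u^3 - 37u + 84 = ((1/556)u + 965/77284)(556u^2 - 3860u + 6576) + (-(12168/19321)u + 36504/19321)
  556u^2 - 3860u + 6576 = (-(2685619/3042)u + 5293954/1521)(-(12168/19321)u + 36504/19321) + (0)
Last nonzero remainder: -(12168/19321)u + 36504/19321. Dividing through by -12168/19321 gives the monic gcd u - 3.

u - 3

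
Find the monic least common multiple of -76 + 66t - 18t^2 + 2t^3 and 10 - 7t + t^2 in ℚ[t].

190 - 203t + 78t^2 - 14t^3 + t^4

By polynomial division,
  2t^3 - 18t^2 + 66t - 76 = (2t - 4)(t^2 - 7t + 10) + (18t - 36)
  t^2 - 7t + 10 = ((1/18)t - 5/18)(18t - 36) + (0)
Last nonzero remainder: 18t - 36. Dividing through by 18 gives the monic gcd t - 2.
Then lcm(f, g) = f·g / gcd(f, g); expanding and making the result monic gives the answer.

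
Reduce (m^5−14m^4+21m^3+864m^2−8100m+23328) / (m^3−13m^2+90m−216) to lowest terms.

Repeated division with remainder:
  m^5−14m^4+21m^3+864m^2−8100m+23328 = (m^2−m−82)(m^3−13m^2+90m−216) + (104m^2−936m+5616)
  m^3−13m^2+90m−216 = ((1/104)m−1/26)(104m^2−936m+5616) + (0)
Last nonzero remainder: 104m^2−936m+5616. Dividing through by 104 gives the monic gcd m^2−9m+54.
Cancel m^2−9m+54 from numerator and denominator to get the reduced form.

(m^3−5m^2−78m+432)/(m−4)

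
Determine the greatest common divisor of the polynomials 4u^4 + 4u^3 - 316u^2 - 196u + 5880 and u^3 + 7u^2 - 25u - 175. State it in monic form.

Euclidean algorithm in ℚ[u]:
  4u^4 + 4u^3 - 316u^2 - 196u + 5880 = (4u - 24)(u^3 + 7u^2 - 25u - 175) + (-48u^2 - 96u + 1680)
  u^3 + 7u^2 - 25u - 175 = (-(1/48)u - 5/48)(-48u^2 - 96u + 1680) + (0)
Last nonzero remainder: -48u^2 - 96u + 1680. Dividing through by -48 gives the monic gcd u^2 + 2u - 35.

u^2 + 2u - 35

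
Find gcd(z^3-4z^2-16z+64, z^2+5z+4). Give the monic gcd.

z+4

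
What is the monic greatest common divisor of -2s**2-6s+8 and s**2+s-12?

Euclidean algorithm in ℚ[s]:
  -2s**2-6s+8 = (-2)(s**2+s-12) + (-4s-16)
  s**2+s-12 = (-(1/4)s+3/4)(-4s-16) + (0)
Last nonzero remainder: -4s-16. Dividing through by -4 gives the monic gcd s+4.

s+4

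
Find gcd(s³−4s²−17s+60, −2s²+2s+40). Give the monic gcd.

Apply the Euclidean algorithm:
  s³−4s²−17s+60 = (−(1/2)s+3/2)(−2s²+2s+40) + (0)
Last nonzero remainder: −2s²+2s+40. Dividing through by −2 gives the monic gcd s²−s−20.

s²−s−20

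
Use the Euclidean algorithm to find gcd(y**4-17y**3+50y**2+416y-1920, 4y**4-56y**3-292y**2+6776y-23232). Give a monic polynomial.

Repeated division with remainder:
  y**4-17y**3+50y**2+416y-1920 = (1/4)(4y**4-56y**3-292y**2+6776y-23232) + (-3y**3+123y**2-1278y+3888)
  4y**4-56y**3-292y**2+6776y-23232 = (-(4/3)y-36)(-3y**3+123y**2-1278y+3888) + (2432y**2-34048y+116736)
  -3y**3+123y**2-1278y+3888 = (-(3/2432)y+81/2432)(2432y**2-34048y+116736) + (0)
Last nonzero remainder: 2432y**2-34048y+116736. Dividing through by 2432 gives the monic gcd y**2-14y+48.

y**2-14y+48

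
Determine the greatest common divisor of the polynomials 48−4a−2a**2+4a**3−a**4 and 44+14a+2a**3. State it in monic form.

2+a

Repeated division with remainder:
  −a**4+4a**3−2a**2−4a+48 = (−(1/2)a+2)(2a**3+14a+44) + (5a**2−10a−40)
  2a**3+14a+44 = ((2/5)a+4/5)(5a**2−10a−40) + (38a+76)
  5a**2−10a−40 = ((5/38)a−10/19)(38a+76) + (0)
Last nonzero remainder: 38a+76. Dividing through by 38 gives the monic gcd a+2.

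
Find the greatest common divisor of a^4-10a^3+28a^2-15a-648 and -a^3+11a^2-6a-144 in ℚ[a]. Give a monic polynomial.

a^2-5a-24

Euclidean algorithm in ℚ[a]:
  a^4-10a^3+28a^2-15a-648 = (-a-1)(-a^3+11a^2-6a-144) + (33a^2-165a-792)
  -a^3+11a^2-6a-144 = (-(1/33)a+2/11)(33a^2-165a-792) + (0)
Last nonzero remainder: 33a^2-165a-792. Dividing through by 33 gives the monic gcd a^2-5a-24.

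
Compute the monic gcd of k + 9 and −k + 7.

1

Apply the Euclidean algorithm:
  k + 9 = (−1)(−k + 7) + (16)
  −k + 7 = (−(1/16)k + 7/16)(16) + (0)
The last nonzero remainder is the constant 16, so the polynomials are coprime and gcd = 1.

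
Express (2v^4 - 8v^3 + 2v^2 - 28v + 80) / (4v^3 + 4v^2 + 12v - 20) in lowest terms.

(v^2 - 6v + 8)/(2v - 2)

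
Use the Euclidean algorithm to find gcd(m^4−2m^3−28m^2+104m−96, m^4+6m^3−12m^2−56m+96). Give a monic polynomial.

m^3+2m^2−20m+24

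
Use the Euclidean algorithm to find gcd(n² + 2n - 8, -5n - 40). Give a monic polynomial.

Apply the Euclidean algorithm:
  n² + 2n - 8 = (-(1/5)n + 6/5)(-5n - 40) + (40)
  -5n - 40 = (-(1/8)n - 1)(40) + (0)
The last nonzero remainder is the constant 40, so the polynomials are coprime and gcd = 1.

1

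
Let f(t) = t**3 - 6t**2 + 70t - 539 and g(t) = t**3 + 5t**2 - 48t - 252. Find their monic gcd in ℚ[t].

t - 7

By polynomial division,
  t**3 - 6t**2 + 70t - 539 = (t**3 + 5t**2 - 48t - 252) + (-11t**2 + 118t - 287)
  t**3 + 5t**2 - 48t - 252 = (-(1/11)t - 173/121)(-11t**2 + 118t - 287) + ((11449/121)t - 80143/121)
  -11t**2 + 118t - 287 = (-(1331/11449)t + 4961/11449)((11449/121)t - 80143/121) + (0)
Last nonzero remainder: (11449/121)t - 80143/121. Dividing through by 11449/121 gives the monic gcd t - 7.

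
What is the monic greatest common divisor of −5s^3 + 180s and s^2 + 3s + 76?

1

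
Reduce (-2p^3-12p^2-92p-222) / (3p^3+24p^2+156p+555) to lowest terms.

Repeated division with remainder:
  -2p^3-12p^2-92p-222 = (-2/3)(3p^3+24p^2+156p+555) + (4p^2+12p+148)
  3p^3+24p^2+156p+555 = ((3/4)p+15/4)(4p^2+12p+148) + (0)
Last nonzero remainder: 4p^2+12p+148. Dividing through by 4 gives the monic gcd p^2+3p+37.
Cancel p^2+3p+37 from numerator and denominator to get the reduced form.

(-2p-6)/(3p+15)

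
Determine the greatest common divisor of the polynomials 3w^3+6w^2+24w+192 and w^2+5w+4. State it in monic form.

Apply the Euclidean algorithm:
  3w^3+6w^2+24w+192 = (3w-9)(w^2+5w+4) + (57w+228)
  w^2+5w+4 = ((1/57)w+1/57)(57w+228) + (0)
Last nonzero remainder: 57w+228. Dividing through by 57 gives the monic gcd w+4.

w+4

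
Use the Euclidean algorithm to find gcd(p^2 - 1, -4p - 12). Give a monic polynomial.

Repeated division with remainder:
  p^2 - 1 = (-(1/4)p + 3/4)(-4p - 12) + (8)
  -4p - 12 = (-(1/2)p - 3/2)(8) + (0)
The last nonzero remainder is the constant 8, so the polynomials are coprime and gcd = 1.

1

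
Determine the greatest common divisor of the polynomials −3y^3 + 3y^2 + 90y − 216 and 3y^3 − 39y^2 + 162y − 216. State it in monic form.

Euclidean algorithm in ℚ[y]:
  −3y^3 + 3y^2 + 90y − 216 = (−1)(3y^3 − 39y^2 + 162y − 216) + (−36y^2 + 252y − 432)
  3y^3 − 39y^2 + 162y − 216 = (−(1/12)y + 1/2)(−36y^2 + 252y − 432) + (0)
Last nonzero remainder: −36y^2 + 252y − 432. Dividing through by −36 gives the monic gcd y^2 − 7y + 12.

y^2 − 7y + 12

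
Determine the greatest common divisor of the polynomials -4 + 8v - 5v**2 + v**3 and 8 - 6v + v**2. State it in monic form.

Repeated division with remainder:
  v**3 - 5v**2 + 8v - 4 = (v + 1)(v**2 - 6v + 8) + (6v - 12)
  v**2 - 6v + 8 = ((1/6)v - 2/3)(6v - 12) + (0)
Last nonzero remainder: 6v - 12. Dividing through by 6 gives the monic gcd v - 2.

-2 + v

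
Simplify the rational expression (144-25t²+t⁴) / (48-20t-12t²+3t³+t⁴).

Repeated division with remainder:
  t⁴-25t²+144 = (t⁴+3t³-12t²-20t+48) + (-3t³-13t²+20t+96)
  t⁴+3t³-12t²-20t+48 = (-(1/3)t+4/9)(-3t³-13t²+20t+96) + ((4/9)t²+(28/9)t+16/3)
  -3t³-13t²+20t+96 = (-(27/4)t+18)((4/9)t²+(28/9)t+16/3) + (0)
Last nonzero remainder: (4/9)t²+(28/9)t+16/3. Dividing through by 4/9 gives the monic gcd t²+7t+12.
Cancel t²+7t+12 from numerator and denominator to get the reduced form.

(12-7t+t²)/(4-4t+t²)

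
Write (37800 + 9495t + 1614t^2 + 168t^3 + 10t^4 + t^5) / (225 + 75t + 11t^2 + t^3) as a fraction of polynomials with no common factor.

(840 + 99t + 4t^2 + t^3)/(5 + t)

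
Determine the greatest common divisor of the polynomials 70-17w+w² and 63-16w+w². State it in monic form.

By polynomial division,
  w²-17w+70 = (w²-16w+63) + (-w+7)
  w²-16w+63 = (-w+9)(-w+7) + (0)
Last nonzero remainder: -w+7. Dividing through by -1 gives the monic gcd w-7.

-7+w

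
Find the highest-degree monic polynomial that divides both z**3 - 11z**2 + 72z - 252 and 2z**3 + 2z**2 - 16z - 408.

z - 6

By polynomial division,
  z**3 - 11z**2 + 72z - 252 = (1/2)(2z**3 + 2z**2 - 16z - 408) + (-12z**2 + 80z - 48)
  2z**3 + 2z**2 - 16z - 408 = (-(1/6)z - 23/18)(-12z**2 + 80z - 48) + ((704/9)z - 1408/3)
  -12z**2 + 80z - 48 = (-(27/176)z + 9/88)((704/9)z - 1408/3) + (0)
Last nonzero remainder: (704/9)z - 1408/3. Dividing through by 704/9 gives the monic gcd z - 6.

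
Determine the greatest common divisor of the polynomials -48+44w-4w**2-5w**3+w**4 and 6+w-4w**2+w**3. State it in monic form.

-2+w

Apply the Euclidean algorithm:
  w**4-5w**3-4w**2+44w-48 = (w-1)(w**3-4w**2+w+6) + (-9w**2+39w-42)
  w**3-4w**2+w+6 = (-(1/9)w-1/27)(-9w**2+39w-42) + (-(20/9)w+40/9)
  -9w**2+39w-42 = ((81/20)w-189/20)(-(20/9)w+40/9) + (0)
Last nonzero remainder: -(20/9)w+40/9. Dividing through by -20/9 gives the monic gcd w-2.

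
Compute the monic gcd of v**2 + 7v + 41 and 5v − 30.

1

Repeated division with remainder:
  v**2 + 7v + 41 = ((1/5)v + 13/5)(5v − 30) + (119)
  5v − 30 = ((5/119)v − 30/119)(119) + (0)
The last nonzero remainder is the constant 119, so the polynomials are coprime and gcd = 1.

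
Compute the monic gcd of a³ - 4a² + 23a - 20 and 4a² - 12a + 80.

a² - 3a + 20

Repeated division with remainder:
  a³ - 4a² + 23a - 20 = ((1/4)a - 1/4)(4a² - 12a + 80) + (0)
Last nonzero remainder: 4a² - 12a + 80. Dividing through by 4 gives the monic gcd a² - 3a + 20.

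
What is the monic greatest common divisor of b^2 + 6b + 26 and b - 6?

1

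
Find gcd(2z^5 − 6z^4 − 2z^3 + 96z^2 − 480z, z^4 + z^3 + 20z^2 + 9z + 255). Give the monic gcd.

Euclidean algorithm in ℚ[z]:
  2z^5 − 6z^4 − 2z^3 + 96z^2 − 480z = (2z − 8)(z^4 + z^3 + 20z^2 + 9z + 255) + (−34z^3 + 238z^2 − 918z + 2040)
  z^4 + z^3 + 20z^2 + 9z + 255 = (−(1/34)z − 4/17)(−34z^3 + 238z^2 − 918z + 2040) + (49z^2 − 147z + 735)
  −34z^3 + 238z^2 − 918z + 2040 = (−(34/49)z + 136/49)(49z^2 − 147z + 735) + (0)
Last nonzero remainder: 49z^2 − 147z + 735. Dividing through by 49 gives the monic gcd z^2 − 3z + 15.

z^2 − 3z + 15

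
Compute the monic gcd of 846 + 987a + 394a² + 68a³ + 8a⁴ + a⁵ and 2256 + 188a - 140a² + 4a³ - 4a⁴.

141 + 47a + 3a² + a³

Repeated division with remainder:
  a⁵ + 8a⁴ + 68a³ + 394a² + 987a + 846 = (-(1/4)a - 9/4)(-4a⁴ + 4a³ - 140a² + 188a + 2256) + (42a³ + 126a² + 1974a + 5922)
  -4a⁴ + 4a³ - 140a² + 188a + 2256 = (-(2/21)a + 8/21)(42a³ + 126a² + 1974a + 5922) + (0)
Last nonzero remainder: 42a³ + 126a² + 1974a + 5922. Dividing through by 42 gives the monic gcd a³ + 3a² + 47a + 141.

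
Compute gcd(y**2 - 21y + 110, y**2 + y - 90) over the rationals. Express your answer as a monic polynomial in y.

Repeated division with remainder:
  y**2 - 21y + 110 = (y**2 + y - 90) + (-22y + 200)
  y**2 + y - 90 = (-(1/22)y - 111/242)(-22y + 200) + (210/121)
  -22y + 200 = (-(1331/105)y + 2420/21)(210/121) + (0)
The last nonzero remainder is the constant 210/121, so the polynomials are coprime and gcd = 1.

1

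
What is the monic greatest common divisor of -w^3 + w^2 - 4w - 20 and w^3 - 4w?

w + 2

By polynomial division,
  -w^3 + w^2 - 4w - 20 = (-1)(w^3 - 4w) + (w^2 - 8w - 20)
  w^3 - 4w = (w + 8)(w^2 - 8w - 20) + (80w + 160)
  w^2 - 8w - 20 = ((1/80)w - 1/8)(80w + 160) + (0)
Last nonzero remainder: 80w + 160. Dividing through by 80 gives the monic gcd w + 2.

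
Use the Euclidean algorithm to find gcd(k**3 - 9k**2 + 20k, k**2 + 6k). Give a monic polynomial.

Repeated division with remainder:
  k**3 - 9k**2 + 20k = (k - 15)(k**2 + 6k) + (110k)
  k**2 + 6k = ((1/110)k + 3/55)(110k) + (0)
Last nonzero remainder: 110k. Dividing through by 110 gives the monic gcd k.

k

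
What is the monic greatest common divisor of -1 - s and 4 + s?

1

Repeated division with remainder:
  -s - 1 = (-1)(s + 4) + (3)
  s + 4 = ((1/3)s + 4/3)(3) + (0)
The last nonzero remainder is the constant 3, so the polynomials are coprime and gcd = 1.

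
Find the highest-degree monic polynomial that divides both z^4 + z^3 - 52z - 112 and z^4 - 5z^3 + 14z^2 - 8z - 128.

z^2 - 2z - 8

Euclidean algorithm in ℚ[z]:
  z^4 + z^3 - 52z - 112 = (z^4 - 5z^3 + 14z^2 - 8z - 128) + (6z^3 - 14z^2 - 44z + 16)
  z^4 - 5z^3 + 14z^2 - 8z - 128 = ((1/6)z - 4/9)(6z^3 - 14z^2 - 44z + 16) + ((136/9)z^2 - (272/9)z - 1088/9)
  6z^3 - 14z^2 - 44z + 16 = ((27/68)z - 9/68)((136/9)z^2 - (272/9)z - 1088/9) + (0)
Last nonzero remainder: (136/9)z^2 - (272/9)z - 1088/9. Dividing through by 136/9 gives the monic gcd z^2 - 2z - 8.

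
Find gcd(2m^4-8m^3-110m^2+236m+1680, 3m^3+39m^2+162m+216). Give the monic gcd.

Euclidean algorithm in ℚ[m]:
  2m^4-8m^3-110m^2+236m+1680 = ((2/3)m-34/3)(3m^3+39m^2+162m+216) + (224m^2+1928m+4128)
  3m^3+39m^2+162m+216 = ((3/224)m+369/6272)(224m^2+1928m+4128) + (-(5265/784)m-5265/196)
  224m^2+1928m+4128 = (-(175616/5265)m-269696/1755)(-(5265/784)m-5265/196) + (0)
Last nonzero remainder: -(5265/784)m-5265/196. Dividing through by -5265/784 gives the monic gcd m+4.

m+4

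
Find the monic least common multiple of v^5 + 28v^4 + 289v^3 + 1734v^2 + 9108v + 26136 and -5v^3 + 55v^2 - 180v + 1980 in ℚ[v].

v^6 + 17v^5 - 19v^4 - 1445v^3 - 9966v^2 - 74052v - 287496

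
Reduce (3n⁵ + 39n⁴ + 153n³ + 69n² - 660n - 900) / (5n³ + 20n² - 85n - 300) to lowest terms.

(3n³ + 15n² - 12n - 60)/(5n - 20)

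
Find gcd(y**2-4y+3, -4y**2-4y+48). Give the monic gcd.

y-3

Euclidean algorithm in ℚ[y]:
  y**2-4y+3 = (-1/4)(-4y**2-4y+48) + (-5y+15)
  -4y**2-4y+48 = ((4/5)y+16/5)(-5y+15) + (0)
Last nonzero remainder: -5y+15. Dividing through by -5 gives the monic gcd y-3.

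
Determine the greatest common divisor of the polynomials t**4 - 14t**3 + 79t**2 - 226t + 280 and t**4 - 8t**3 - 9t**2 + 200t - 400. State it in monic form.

By polynomial division,
  t**4 - 14t**3 + 79t**2 - 226t + 280 = (t**4 - 8t**3 - 9t**2 + 200t - 400) + (-6t**3 + 88t**2 - 426t + 680)
  t**4 - 8t**3 - 9t**2 + 200t - 400 = (-(1/6)t - 10/9)(-6t**3 + 88t**2 - 426t + 680) + ((160/9)t**2 - 160t + 3200/9)
  -6t**3 + 88t**2 - 426t + 680 = (-(27/80)t + 153/80)((160/9)t**2 - 160t + 3200/9) + (0)
Last nonzero remainder: (160/9)t**2 - 160t + 3200/9. Dividing through by 160/9 gives the monic gcd t**2 - 9t + 20.

t**2 - 9t + 20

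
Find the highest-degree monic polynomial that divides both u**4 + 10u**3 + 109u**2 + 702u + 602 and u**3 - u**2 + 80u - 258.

u**2 + 2u + 86

Euclidean algorithm in ℚ[u]:
  u**4 + 10u**3 + 109u**2 + 702u + 602 = (u + 11)(u**3 - u**2 + 80u - 258) + (40u**2 + 80u + 3440)
  u**3 - u**2 + 80u - 258 = ((1/40)u - 3/40)(40u**2 + 80u + 3440) + (0)
Last nonzero remainder: 40u**2 + 80u + 3440. Dividing through by 40 gives the monic gcd u**2 + 2u + 86.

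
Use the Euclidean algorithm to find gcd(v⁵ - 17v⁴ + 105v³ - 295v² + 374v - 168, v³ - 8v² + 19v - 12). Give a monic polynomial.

By polynomial division,
  v⁵ - 17v⁴ + 105v³ - 295v² + 374v - 168 = (v² - 9v + 14)(v³ - 8v² + 19v - 12) + (0)
The last nonzero remainder v³ - 8v² + 19v - 12 is already monic.

v³ - 8v² + 19v - 12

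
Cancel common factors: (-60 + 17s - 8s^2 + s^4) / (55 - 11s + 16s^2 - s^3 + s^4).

(-12 + s + s^2)/(11 + s^2)

Euclidean algorithm in ℚ[s]:
  s^4 - 8s^2 + 17s - 60 = (s^4 - s^3 + 16s^2 - 11s + 55) + (s^3 - 24s^2 + 28s - 115)
  s^4 - s^3 + 16s^2 - 11s + 55 = (s + 23)(s^3 - 24s^2 + 28s - 115) + (540s^2 - 540s + 2700)
  s^3 - 24s^2 + 28s - 115 = ((1/540)s - 23/540)(540s^2 - 540s + 2700) + (0)
Last nonzero remainder: 540s^2 - 540s + 2700. Dividing through by 540 gives the monic gcd s^2 - s + 5.
Cancel s^2 - s + 5 from numerator and denominator to get the reduced form.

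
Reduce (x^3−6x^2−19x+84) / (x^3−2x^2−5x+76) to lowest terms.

(x^2−10x+21)/(x^2−6x+19)

Euclidean algorithm in ℚ[x]:
  x^3−6x^2−19x+84 = (x^3−2x^2−5x+76) + (−4x^2−14x+8)
  x^3−2x^2−5x+76 = (−(1/4)x+11/8)(−4x^2−14x+8) + ((65/4)x+65)
  −4x^2−14x+8 = (−(16/65)x+8/65)((65/4)x+65) + (0)
Last nonzero remainder: (65/4)x+65. Dividing through by 65/4 gives the monic gcd x+4.
Cancel x+4 from numerator and denominator to get the reduced form.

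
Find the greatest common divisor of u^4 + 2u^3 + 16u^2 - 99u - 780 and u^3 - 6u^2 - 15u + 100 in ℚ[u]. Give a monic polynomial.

Repeated division with remainder:
  u^4 + 2u^3 + 16u^2 - 99u - 780 = (u + 8)(u^3 - 6u^2 - 15u + 100) + (79u^2 - 79u - 1580)
  u^3 - 6u^2 - 15u + 100 = ((1/79)u - 5/79)(79u^2 - 79u - 1580) + (0)
Last nonzero remainder: 79u^2 - 79u - 1580. Dividing through by 79 gives the monic gcd u^2 - u - 20.

u^2 - u - 20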